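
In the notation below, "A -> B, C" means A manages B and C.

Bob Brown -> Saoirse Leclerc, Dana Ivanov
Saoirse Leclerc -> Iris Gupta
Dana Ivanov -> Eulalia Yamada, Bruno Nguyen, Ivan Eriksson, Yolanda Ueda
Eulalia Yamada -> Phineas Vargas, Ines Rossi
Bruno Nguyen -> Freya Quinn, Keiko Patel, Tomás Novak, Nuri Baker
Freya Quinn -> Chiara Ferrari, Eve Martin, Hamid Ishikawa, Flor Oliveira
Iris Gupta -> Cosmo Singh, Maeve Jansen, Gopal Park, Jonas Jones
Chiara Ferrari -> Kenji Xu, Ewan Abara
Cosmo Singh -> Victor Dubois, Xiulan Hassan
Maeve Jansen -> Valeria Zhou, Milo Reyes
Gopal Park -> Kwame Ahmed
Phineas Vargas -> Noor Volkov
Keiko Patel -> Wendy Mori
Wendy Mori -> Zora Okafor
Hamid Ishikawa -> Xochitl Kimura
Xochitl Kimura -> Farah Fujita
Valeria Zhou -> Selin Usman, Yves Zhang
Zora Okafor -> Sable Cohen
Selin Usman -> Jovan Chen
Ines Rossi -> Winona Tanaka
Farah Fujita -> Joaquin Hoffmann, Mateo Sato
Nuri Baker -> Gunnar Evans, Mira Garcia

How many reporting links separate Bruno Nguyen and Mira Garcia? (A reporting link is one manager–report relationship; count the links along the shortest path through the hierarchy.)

2

Mira Garcia is in Bruno Nguyen's organization: the chain from Mira Garcia up to Bruno Nguyen is Mira Garcia → Nuri Baker → Bruno Nguyen, which is 2 links.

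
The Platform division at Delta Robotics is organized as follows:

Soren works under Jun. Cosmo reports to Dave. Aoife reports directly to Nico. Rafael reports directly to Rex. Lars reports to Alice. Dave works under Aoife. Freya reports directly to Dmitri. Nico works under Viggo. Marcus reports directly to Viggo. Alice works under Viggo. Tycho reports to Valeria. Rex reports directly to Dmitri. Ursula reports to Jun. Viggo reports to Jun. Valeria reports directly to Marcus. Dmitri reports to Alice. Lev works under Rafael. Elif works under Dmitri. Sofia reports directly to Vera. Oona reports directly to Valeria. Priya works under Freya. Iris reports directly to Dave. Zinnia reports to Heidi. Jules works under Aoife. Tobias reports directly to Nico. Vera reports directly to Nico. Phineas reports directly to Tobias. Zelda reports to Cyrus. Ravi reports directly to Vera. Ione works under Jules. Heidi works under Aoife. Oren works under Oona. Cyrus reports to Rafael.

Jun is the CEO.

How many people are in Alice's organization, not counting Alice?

10

Alice directly manages Dmitri, Lars. Under Dmitri: Freya, Priya, Elif, Rex, Rafael, Lev, Cyrus, Zelda (8). Lars has no reports. So Alice's organization is 2 direct reports plus everyone under them: 9 + 1 = 10.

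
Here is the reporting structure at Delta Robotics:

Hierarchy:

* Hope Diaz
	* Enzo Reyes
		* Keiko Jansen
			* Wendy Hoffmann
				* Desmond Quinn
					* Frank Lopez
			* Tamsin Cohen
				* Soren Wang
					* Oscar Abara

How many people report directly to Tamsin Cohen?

Tamsin Cohen directly manages Soren Wang. That is 1 direct report.

1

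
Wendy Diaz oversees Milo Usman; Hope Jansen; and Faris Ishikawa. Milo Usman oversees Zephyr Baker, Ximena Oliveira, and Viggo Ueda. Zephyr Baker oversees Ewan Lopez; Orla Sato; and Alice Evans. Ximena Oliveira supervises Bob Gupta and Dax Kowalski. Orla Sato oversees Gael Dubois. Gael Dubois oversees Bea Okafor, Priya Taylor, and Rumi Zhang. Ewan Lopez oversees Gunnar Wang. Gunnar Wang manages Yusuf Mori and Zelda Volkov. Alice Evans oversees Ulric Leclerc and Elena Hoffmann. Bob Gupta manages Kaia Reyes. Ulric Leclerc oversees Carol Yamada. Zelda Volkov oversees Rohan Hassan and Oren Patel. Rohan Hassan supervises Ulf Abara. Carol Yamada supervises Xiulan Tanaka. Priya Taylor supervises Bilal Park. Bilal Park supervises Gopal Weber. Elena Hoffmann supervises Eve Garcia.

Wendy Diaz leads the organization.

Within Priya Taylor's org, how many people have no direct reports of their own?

The only person in Priya Taylor's organization with no one reporting to them is Gopal Weber. That is 1.

1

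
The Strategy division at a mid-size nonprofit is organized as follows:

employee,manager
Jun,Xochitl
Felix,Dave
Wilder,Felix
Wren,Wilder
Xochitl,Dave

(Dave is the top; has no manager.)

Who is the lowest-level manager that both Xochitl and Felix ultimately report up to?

Xochitl's chain of managers is Dave. Felix's chain of managers is Dave. The first manager that appears in both chains is Dave.

Dave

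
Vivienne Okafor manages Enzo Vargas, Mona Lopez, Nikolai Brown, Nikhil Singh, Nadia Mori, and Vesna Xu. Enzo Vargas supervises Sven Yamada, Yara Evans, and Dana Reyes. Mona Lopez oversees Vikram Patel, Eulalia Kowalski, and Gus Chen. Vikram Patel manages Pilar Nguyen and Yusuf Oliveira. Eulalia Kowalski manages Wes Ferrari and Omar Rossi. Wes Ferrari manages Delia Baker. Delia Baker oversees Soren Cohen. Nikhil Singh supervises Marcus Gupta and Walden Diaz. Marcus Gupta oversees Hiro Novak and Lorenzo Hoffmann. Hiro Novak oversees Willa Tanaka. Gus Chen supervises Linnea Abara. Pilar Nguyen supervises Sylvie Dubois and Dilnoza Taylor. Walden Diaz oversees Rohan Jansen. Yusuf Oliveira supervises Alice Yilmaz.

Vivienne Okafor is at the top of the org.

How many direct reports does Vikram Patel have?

Vikram Patel directly manages Pilar Nguyen, Yusuf Oliveira. That is 2 direct reports.

2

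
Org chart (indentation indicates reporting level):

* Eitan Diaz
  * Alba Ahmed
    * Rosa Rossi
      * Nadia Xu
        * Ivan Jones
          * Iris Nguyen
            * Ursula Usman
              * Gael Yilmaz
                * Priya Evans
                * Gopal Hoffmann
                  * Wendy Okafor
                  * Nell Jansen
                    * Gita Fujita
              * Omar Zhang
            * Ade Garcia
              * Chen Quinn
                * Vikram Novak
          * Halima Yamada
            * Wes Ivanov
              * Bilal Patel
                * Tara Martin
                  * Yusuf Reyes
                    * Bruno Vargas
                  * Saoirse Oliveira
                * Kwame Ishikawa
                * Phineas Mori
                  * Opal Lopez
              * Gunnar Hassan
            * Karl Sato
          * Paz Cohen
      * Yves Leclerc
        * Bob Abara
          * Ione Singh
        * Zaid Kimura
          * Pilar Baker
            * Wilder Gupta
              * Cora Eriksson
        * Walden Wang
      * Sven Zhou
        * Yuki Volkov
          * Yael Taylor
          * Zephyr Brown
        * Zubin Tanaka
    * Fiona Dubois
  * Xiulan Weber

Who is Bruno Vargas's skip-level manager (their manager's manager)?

Tara Martin

Bruno Vargas reports to Yusuf Reyes, and Yusuf Reyes reports to Tara Martin. So Bruno Vargas's skip-level manager is Tara Martin.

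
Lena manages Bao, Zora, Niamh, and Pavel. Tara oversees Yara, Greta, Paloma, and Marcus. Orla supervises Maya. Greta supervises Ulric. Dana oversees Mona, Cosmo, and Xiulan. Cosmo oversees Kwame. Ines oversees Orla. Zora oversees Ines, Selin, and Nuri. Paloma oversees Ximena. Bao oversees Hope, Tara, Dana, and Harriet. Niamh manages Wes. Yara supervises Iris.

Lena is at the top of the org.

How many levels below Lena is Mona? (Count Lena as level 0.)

Chain from Mona up to Lena: Mona → Dana → Bao → Lena. That is 3 steps up, so Mona is 3 levels below Lena.

3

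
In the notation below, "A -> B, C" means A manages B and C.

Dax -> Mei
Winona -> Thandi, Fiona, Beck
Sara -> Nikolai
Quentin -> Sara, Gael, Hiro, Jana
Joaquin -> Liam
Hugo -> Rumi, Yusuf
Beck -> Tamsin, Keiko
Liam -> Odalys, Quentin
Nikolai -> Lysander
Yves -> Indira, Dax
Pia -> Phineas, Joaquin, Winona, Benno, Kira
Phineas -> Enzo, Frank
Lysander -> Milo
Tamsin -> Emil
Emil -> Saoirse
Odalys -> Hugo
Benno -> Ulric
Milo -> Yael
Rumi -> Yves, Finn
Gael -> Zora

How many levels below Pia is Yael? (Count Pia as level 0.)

Chain from Yael up to Pia: Yael → Milo → Lysander → Nikolai → Sara → Quentin → Liam → Joaquin → Pia. That is 8 steps up, so Yael is 8 levels below Pia.

8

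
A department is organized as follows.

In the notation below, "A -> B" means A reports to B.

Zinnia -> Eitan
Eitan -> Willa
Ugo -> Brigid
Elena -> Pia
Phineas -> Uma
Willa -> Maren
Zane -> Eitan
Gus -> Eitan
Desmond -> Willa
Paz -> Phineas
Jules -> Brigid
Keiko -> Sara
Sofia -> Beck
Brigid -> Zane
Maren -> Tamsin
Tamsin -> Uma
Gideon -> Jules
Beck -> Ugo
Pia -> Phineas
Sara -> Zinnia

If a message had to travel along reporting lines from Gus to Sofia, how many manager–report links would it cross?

6

Gus is 1 level below Eitan, and Sofia is 5 levels below Eitan (their lowest common manager). The shortest path runs up from Gus to Eitan and back down to Sofia: 1 + 5 = 6 links.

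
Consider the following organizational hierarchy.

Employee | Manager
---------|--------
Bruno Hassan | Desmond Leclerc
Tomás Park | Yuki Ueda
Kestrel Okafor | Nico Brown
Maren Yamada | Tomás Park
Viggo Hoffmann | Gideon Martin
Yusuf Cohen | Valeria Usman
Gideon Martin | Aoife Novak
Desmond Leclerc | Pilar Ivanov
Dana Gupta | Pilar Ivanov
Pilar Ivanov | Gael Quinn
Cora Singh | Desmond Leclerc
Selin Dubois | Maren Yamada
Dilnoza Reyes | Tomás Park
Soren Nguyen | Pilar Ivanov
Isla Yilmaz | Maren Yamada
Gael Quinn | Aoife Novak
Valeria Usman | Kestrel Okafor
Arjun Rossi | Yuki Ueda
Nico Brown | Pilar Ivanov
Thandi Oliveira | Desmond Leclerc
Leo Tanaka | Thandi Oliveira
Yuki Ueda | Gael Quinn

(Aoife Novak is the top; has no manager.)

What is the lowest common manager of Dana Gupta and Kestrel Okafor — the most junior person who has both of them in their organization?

Pilar Ivanov

Dana Gupta's chain of managers is Pilar Ivanov, Gael Quinn, Aoife Novak. Kestrel Okafor's chain of managers is Nico Brown, Pilar Ivanov, Gael Quinn, Aoife Novak. The first manager that appears in both chains is Pilar Ivanov.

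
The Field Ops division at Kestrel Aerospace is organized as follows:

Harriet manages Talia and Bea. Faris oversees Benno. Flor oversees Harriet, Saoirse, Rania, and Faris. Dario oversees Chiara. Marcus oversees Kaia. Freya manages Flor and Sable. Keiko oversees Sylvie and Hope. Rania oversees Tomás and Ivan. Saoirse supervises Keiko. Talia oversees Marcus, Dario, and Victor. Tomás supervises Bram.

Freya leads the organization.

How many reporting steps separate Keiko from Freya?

Chain from Keiko up to Freya: Keiko → Saoirse → Flor → Freya. That is 3 steps up, so Keiko is 3 levels below Freya.

3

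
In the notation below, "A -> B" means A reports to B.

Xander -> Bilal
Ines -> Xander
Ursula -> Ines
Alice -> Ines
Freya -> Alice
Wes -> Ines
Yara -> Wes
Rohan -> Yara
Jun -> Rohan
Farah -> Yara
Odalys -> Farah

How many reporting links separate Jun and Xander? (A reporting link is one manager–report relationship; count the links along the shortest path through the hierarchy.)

5

Jun is in Xander's organization: the chain from Jun up to Xander is Jun → Rohan → Yara → Wes → Ines → Xander, which is 5 links.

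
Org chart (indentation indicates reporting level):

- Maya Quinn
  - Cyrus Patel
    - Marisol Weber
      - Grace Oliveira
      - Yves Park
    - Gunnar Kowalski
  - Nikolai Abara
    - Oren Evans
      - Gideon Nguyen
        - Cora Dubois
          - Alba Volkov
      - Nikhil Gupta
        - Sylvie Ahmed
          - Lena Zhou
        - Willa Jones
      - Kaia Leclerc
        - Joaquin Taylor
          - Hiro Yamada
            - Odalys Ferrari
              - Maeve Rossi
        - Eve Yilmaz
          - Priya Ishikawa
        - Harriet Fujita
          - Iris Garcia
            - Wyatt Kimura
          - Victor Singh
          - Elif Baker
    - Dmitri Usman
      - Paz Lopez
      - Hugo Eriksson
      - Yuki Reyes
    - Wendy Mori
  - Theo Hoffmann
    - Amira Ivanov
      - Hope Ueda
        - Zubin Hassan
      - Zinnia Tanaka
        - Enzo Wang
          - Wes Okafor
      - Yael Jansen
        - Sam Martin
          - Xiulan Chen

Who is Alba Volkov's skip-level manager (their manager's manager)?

Alba Volkov reports to Cora Dubois, and Cora Dubois reports to Gideon Nguyen. So Alba Volkov's skip-level manager is Gideon Nguyen.

Gideon Nguyen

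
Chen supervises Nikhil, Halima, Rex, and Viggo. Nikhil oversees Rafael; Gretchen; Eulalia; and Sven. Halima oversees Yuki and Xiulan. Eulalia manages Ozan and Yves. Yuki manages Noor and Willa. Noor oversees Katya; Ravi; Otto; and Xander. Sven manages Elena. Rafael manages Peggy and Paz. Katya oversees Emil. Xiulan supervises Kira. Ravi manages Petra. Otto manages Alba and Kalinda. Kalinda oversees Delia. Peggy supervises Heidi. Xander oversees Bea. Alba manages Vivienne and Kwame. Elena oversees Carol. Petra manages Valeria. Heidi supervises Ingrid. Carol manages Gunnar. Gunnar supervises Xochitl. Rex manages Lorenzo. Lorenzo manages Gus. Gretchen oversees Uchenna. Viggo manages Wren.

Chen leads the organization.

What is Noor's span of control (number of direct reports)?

4

Noor directly manages Katya, Ravi, Otto, Xander. That is 4 direct reports.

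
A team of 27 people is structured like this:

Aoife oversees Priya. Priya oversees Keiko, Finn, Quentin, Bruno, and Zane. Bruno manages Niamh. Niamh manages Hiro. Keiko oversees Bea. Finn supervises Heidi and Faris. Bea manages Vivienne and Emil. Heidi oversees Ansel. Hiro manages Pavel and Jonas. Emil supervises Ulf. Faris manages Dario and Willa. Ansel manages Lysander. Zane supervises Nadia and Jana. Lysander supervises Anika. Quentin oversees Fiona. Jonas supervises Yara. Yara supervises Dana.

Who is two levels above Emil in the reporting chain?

Keiko

Emil reports to Bea, and Bea reports to Keiko. So Emil's skip-level manager is Keiko.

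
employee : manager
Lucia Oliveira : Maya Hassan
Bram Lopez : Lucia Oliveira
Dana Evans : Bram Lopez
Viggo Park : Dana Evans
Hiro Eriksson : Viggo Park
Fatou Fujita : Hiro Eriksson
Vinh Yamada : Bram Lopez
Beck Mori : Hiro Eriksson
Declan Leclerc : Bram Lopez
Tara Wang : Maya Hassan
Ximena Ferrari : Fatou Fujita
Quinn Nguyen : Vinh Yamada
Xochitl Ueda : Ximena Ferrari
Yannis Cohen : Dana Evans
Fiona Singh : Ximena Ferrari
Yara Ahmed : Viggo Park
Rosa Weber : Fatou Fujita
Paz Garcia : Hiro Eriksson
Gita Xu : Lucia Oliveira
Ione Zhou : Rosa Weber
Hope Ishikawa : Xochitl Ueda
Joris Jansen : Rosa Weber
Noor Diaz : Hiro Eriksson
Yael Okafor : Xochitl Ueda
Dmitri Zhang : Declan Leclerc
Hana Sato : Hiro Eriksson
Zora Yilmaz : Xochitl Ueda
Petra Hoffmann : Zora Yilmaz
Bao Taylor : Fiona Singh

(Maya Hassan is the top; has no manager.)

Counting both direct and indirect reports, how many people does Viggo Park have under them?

Viggo Park directly manages Hiro Eriksson, Yara Ahmed. Under Hiro Eriksson: Hana Sato, Noor Diaz, Paz Garcia, Beck Mori, Fatou Fujita, Rosa Weber, Joris Jansen, Ione Zhou, Ximena Ferrari, Fiona Singh, Bao Taylor, Xochitl Ueda, Zora Yilmaz, Petra Hoffmann, Yael Okafor, Hope Ishikawa (16). Yara Ahmed has no reports. So Viggo Park's organization is 2 direct reports plus everyone under them: 17 + 1 = 18.

18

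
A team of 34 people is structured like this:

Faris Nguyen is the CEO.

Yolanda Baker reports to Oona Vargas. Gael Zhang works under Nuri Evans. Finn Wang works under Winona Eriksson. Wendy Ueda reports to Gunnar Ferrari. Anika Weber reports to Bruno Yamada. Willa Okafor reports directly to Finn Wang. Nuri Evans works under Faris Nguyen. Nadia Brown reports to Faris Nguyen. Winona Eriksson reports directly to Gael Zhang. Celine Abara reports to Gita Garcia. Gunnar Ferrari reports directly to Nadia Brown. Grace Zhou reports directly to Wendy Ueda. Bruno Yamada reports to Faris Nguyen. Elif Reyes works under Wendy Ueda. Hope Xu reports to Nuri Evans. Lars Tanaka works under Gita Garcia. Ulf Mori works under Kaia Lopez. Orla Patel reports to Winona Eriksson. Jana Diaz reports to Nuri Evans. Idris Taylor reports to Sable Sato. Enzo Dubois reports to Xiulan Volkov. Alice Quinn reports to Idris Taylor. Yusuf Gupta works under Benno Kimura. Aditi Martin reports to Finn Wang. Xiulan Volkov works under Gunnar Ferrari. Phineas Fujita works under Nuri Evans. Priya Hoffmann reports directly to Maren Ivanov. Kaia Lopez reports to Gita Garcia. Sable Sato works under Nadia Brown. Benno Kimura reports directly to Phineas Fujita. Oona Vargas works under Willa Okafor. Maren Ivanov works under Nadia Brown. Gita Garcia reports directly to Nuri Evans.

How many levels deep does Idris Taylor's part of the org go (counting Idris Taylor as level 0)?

The longest chain under Idris Taylor runs Idris Taylor → Alice Quinn, which is 1 level below Idris Taylor.

1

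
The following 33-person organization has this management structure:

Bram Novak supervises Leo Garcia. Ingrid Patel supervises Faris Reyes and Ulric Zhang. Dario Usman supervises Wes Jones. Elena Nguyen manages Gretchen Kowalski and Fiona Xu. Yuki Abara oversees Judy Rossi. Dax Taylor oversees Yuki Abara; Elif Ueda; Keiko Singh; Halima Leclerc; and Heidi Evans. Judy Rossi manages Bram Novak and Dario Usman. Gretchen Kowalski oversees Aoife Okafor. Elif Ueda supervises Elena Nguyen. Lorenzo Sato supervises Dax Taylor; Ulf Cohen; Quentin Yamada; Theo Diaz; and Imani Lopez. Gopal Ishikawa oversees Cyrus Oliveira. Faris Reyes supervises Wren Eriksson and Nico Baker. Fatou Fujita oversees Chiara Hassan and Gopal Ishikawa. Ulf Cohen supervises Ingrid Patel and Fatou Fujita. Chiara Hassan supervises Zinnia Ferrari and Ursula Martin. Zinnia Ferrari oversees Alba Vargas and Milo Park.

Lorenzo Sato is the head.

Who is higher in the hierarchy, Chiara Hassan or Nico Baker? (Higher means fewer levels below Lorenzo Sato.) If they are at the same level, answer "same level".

Chiara Hassan

Chiara Hassan is 3 levels below Lorenzo Sato; Nico Baker is 4. Chiara Hassan is higher.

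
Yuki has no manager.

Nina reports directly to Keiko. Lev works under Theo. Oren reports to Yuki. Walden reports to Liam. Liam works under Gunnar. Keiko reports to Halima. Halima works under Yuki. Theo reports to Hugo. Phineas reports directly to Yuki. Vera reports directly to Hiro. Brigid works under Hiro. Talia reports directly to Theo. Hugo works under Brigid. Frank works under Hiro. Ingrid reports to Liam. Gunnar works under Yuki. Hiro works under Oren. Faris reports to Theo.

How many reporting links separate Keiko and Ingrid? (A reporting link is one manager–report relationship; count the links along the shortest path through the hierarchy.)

Keiko is 2 levels below Yuki, and Ingrid is 3 levels below Yuki (their lowest common manager). The shortest path runs up from Keiko to Yuki and back down to Ingrid: 2 + 3 = 5 links.

5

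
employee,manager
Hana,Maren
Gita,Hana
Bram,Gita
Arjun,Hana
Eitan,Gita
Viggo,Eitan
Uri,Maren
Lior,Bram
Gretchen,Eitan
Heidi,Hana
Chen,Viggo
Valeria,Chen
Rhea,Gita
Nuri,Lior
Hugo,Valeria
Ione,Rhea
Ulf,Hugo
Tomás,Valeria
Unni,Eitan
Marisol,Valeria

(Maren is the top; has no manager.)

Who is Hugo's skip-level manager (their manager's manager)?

Hugo reports to Valeria, and Valeria reports to Chen. So Hugo's skip-level manager is Chen.

Chen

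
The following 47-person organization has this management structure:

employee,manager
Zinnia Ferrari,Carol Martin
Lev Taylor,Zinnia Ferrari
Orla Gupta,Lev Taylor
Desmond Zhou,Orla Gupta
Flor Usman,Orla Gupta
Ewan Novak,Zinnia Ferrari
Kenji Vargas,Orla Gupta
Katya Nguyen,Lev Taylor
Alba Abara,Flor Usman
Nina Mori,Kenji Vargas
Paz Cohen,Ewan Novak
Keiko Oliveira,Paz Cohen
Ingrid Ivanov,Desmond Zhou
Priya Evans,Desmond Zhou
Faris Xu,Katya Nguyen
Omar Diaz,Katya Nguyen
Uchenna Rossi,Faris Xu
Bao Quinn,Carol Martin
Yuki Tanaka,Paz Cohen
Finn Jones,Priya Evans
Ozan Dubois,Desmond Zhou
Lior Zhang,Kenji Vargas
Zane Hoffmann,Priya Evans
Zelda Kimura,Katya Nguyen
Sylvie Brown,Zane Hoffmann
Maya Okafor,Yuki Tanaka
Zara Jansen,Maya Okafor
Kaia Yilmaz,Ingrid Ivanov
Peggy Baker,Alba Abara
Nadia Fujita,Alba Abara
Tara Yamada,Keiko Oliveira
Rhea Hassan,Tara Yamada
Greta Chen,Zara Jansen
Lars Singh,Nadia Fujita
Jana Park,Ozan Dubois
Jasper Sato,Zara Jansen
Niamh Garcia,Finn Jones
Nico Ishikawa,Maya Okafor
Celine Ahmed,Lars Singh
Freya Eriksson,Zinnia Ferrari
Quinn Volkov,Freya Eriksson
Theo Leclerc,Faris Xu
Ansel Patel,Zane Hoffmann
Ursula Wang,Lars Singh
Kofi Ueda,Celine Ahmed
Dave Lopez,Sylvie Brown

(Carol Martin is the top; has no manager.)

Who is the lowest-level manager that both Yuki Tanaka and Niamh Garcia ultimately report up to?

Zinnia Ferrari

Yuki Tanaka's chain of managers is Paz Cohen, Ewan Novak, Zinnia Ferrari, Carol Martin. Niamh Garcia's chain of managers is Finn Jones, Priya Evans, Desmond Zhou, Orla Gupta, Lev Taylor, Zinnia Ferrari, Carol Martin. The first manager that appears in both chains is Zinnia Ferrari.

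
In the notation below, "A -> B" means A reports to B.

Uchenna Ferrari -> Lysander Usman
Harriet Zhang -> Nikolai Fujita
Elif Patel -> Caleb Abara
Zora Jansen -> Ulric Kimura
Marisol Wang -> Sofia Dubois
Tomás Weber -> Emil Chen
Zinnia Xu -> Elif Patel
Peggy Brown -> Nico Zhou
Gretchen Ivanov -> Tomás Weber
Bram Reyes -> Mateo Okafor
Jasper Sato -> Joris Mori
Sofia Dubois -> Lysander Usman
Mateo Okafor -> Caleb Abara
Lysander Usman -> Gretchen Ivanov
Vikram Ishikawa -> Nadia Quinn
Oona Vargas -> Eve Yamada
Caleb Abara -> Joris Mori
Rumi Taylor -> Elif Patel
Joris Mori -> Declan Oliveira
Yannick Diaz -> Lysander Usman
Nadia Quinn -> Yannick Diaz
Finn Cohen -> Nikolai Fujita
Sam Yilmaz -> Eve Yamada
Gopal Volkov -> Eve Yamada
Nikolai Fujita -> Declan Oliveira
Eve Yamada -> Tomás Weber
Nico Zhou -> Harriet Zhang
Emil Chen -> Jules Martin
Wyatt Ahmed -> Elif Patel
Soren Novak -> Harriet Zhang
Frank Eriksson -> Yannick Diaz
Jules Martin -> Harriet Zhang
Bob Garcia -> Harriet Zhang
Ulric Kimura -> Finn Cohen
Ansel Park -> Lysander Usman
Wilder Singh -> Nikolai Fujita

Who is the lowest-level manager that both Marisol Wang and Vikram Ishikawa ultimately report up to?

Lysander Usman

Marisol Wang's chain of managers is Sofia Dubois, Lysander Usman, Gretchen Ivanov, Tomás Weber, Emil Chen, Jules Martin, Harriet Zhang, Nikolai Fujita, Declan Oliveira. Vikram Ishikawa's chain of managers is Nadia Quinn, Yannick Diaz, Lysander Usman, Gretchen Ivanov, Tomás Weber, Emil Chen, Jules Martin, Harriet Zhang, Nikolai Fujita, Declan Oliveira. The first manager that appears in both chains is Lysander Usman.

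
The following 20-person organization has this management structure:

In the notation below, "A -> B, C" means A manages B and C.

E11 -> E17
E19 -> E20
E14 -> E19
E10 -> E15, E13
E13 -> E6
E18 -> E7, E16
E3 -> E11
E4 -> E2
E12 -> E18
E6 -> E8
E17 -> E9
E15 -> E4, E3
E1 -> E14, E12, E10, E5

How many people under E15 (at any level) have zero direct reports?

The people in E15's organization with no one reporting to them are E9, E2. That is 2.

2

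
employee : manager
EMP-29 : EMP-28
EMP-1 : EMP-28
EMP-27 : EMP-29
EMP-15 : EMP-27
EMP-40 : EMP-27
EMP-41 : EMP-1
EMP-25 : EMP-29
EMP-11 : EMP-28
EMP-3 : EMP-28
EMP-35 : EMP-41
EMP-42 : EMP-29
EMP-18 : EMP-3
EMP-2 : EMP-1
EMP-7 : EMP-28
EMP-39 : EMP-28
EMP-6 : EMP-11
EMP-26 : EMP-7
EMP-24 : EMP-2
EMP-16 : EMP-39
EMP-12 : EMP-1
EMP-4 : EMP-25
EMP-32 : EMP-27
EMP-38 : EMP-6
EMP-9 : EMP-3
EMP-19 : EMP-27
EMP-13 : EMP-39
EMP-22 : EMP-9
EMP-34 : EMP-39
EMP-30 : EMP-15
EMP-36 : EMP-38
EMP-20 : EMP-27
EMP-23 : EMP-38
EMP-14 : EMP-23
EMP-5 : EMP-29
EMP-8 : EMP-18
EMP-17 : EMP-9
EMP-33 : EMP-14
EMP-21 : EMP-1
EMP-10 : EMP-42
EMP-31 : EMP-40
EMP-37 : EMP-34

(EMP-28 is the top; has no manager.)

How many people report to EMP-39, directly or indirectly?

EMP-39 directly manages EMP-16, EMP-13, EMP-34. EMP-16 has no reports. EMP-13 has no reports. Under EMP-34: EMP-37 (1). So EMP-39's organization is 3 direct reports plus everyone under them: 1 + 1 + 2 = 4.

4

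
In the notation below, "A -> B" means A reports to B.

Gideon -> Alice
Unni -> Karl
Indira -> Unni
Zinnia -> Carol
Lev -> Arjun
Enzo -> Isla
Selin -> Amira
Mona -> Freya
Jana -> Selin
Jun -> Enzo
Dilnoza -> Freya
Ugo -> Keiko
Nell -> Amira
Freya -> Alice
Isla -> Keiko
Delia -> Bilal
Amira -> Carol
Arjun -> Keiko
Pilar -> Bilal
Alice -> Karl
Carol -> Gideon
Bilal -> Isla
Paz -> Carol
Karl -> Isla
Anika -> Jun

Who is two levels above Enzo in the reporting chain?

Enzo reports to Isla, and Isla reports to Keiko. So Enzo's skip-level manager is Keiko.

Keiko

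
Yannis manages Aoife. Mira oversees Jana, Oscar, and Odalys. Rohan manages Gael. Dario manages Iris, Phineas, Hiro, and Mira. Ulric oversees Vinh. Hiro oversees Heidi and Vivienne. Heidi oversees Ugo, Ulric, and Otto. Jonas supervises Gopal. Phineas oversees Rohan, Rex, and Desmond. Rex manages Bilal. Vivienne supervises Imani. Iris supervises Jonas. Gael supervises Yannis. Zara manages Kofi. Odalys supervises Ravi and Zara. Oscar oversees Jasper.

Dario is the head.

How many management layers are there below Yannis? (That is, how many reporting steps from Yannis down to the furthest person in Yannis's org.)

The longest chain under Yannis runs Yannis → Aoife, which is 1 level below Yannis.

1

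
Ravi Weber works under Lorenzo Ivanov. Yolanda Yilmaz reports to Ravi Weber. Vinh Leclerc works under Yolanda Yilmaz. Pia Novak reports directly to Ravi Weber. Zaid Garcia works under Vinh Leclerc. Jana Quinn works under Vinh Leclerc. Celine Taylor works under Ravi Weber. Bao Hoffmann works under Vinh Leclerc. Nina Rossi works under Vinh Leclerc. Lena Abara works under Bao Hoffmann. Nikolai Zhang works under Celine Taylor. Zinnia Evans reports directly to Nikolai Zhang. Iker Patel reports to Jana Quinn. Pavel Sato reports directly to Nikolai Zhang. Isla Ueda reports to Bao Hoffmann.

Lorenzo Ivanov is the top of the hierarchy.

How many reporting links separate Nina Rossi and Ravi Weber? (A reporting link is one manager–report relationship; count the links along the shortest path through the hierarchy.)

Nina Rossi is in Ravi Weber's organization: the chain from Nina Rossi up to Ravi Weber is Nina Rossi → Vinh Leclerc → Yolanda Yilmaz → Ravi Weber, which is 3 links.

3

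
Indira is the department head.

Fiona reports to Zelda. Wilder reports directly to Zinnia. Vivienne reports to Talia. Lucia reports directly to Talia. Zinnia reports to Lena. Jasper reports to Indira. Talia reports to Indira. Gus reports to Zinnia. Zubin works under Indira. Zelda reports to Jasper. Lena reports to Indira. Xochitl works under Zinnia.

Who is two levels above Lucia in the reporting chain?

Indira

Lucia reports to Talia, and Talia reports to Indira. So Lucia's skip-level manager is Indira.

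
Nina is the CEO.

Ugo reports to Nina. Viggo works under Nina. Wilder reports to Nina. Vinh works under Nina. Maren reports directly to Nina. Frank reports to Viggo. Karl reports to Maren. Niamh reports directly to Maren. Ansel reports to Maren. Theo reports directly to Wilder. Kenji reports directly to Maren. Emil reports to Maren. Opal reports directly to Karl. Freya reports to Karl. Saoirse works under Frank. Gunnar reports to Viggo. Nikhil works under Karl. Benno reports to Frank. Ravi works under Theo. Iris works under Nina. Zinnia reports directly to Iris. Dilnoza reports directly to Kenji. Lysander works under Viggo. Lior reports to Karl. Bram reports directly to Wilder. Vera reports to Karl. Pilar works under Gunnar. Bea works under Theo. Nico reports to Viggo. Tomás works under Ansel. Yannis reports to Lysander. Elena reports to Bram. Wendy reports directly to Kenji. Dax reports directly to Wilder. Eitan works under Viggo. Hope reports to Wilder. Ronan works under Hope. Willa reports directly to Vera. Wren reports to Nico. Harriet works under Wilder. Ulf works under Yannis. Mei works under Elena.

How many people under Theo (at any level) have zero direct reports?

The people in Theo's organization with no one reporting to them are Bea, Ravi. That is 2.

2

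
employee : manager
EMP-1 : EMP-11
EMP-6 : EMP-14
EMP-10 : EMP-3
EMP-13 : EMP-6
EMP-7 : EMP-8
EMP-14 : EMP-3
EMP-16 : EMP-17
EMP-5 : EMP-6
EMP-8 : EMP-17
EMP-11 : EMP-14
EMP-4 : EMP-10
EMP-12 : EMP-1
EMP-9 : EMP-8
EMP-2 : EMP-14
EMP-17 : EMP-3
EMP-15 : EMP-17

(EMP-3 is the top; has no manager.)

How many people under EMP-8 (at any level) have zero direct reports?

2

The people in EMP-8's organization with no one reporting to them are EMP-7, EMP-9. That is 2.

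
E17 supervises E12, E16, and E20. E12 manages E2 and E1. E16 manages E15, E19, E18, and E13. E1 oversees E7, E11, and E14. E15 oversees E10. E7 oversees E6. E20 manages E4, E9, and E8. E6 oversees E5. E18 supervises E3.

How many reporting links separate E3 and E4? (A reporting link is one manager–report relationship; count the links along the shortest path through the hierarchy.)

E3 is 3 levels below E17, and E4 is 2 levels below E17 (their lowest common manager). The shortest path runs up from E3 to E17 and back down to E4: 3 + 2 = 5 links.

5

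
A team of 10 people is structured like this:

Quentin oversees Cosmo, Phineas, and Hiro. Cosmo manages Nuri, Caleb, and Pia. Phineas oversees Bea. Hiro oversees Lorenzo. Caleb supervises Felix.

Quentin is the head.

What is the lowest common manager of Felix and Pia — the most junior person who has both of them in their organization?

Cosmo

Felix's chain of managers is Caleb, Cosmo, Quentin. Pia's chain of managers is Cosmo, Quentin. The first manager that appears in both chains is Cosmo.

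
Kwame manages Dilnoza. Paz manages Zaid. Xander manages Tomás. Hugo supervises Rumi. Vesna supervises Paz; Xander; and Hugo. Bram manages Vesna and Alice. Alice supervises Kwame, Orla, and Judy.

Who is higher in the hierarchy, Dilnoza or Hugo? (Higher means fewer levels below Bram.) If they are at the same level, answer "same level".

Hugo

Dilnoza is 3 levels below Bram; Hugo is 2. Hugo is higher.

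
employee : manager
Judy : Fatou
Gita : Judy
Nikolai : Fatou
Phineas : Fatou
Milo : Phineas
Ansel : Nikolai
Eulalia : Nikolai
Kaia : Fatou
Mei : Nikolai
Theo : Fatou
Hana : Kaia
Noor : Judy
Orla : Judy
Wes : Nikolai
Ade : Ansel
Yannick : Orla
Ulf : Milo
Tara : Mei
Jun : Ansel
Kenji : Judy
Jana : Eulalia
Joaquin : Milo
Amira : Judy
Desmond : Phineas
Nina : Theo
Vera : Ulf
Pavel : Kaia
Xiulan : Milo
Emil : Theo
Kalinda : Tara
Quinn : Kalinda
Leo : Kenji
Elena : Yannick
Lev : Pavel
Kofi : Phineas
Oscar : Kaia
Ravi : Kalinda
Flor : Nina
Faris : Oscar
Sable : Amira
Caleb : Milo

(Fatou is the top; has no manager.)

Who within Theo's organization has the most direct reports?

Direct-report counts within Theo's organization: Theo has 2; Nina has 1. The largest is 2, held by Theo.

Theo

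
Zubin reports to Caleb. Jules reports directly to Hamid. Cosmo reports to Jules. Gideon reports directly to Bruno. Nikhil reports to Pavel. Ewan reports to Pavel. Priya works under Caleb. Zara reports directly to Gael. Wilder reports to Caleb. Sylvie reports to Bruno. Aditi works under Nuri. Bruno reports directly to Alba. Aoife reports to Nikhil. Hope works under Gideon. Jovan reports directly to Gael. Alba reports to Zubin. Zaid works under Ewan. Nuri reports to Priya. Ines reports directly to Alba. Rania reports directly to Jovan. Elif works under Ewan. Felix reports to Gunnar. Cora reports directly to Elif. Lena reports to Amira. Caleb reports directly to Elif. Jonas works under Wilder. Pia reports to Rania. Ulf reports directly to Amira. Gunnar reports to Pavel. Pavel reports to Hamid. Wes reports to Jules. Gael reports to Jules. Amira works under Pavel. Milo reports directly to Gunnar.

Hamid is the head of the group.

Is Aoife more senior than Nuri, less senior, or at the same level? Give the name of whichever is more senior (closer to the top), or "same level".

Aoife is 3 levels below Hamid; Nuri is 6. Aoife is higher.

Aoife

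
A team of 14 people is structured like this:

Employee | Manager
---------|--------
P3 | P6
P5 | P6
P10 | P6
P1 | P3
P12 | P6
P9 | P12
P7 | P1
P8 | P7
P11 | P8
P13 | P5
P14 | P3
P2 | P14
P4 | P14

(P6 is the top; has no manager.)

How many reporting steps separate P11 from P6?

5

Chain from P11 up to P6: P11 → P8 → P7 → P1 → P3 → P6. That is 5 steps up, so P11 is 5 levels below P6.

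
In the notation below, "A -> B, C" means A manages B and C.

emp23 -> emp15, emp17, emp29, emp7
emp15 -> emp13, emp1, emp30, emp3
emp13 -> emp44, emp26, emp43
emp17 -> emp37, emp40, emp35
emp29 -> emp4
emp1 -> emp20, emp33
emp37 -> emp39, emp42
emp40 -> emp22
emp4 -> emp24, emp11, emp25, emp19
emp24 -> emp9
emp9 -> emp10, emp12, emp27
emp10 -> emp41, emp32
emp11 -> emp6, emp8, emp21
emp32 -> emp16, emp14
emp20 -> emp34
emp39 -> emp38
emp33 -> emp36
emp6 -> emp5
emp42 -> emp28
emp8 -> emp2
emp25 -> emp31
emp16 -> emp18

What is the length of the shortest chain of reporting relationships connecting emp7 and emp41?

7

emp7 is 1 level below emp23, and emp41 is 6 levels below emp23 (their lowest common manager). The shortest path runs up from emp7 to emp23 and back down to emp41: 1 + 6 = 7 links.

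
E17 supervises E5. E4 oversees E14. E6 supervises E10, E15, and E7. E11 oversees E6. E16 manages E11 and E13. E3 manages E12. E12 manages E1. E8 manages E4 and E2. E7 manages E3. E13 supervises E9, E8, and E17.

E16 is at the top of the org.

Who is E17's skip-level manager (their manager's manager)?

E17 reports to E13, and E13 reports to E16. So E17's skip-level manager is E16.

E16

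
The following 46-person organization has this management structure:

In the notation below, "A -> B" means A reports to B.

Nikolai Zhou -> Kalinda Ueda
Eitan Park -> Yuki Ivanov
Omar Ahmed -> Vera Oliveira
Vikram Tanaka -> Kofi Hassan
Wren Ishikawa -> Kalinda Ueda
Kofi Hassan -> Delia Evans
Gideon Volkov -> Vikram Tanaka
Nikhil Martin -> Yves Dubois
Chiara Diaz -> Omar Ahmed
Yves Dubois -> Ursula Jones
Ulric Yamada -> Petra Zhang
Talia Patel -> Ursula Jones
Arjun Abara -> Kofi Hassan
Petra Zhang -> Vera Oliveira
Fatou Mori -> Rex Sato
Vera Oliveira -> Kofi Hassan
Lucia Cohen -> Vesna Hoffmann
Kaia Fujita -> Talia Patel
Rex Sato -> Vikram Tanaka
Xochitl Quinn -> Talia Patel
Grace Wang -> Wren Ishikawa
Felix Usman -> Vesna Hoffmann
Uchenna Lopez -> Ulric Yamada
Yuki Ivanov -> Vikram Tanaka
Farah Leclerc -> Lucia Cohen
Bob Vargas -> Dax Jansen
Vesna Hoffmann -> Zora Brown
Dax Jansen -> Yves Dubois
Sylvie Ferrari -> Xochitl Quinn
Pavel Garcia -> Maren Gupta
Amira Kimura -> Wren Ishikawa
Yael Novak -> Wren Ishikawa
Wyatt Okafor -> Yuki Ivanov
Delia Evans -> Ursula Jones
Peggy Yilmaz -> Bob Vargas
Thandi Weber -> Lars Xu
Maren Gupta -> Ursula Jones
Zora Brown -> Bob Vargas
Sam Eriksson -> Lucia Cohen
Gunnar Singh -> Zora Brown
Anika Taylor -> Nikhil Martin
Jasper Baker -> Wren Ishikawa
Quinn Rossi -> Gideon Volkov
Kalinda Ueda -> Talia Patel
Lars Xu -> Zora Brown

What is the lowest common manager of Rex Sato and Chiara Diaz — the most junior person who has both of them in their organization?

Rex Sato's chain of managers is Vikram Tanaka, Kofi Hassan, Delia Evans, Ursula Jones. Chiara Diaz's chain of managers is Omar Ahmed, Vera Oliveira, Kofi Hassan, Delia Evans, Ursula Jones. The first manager that appears in both chains is Kofi Hassan.

Kofi Hassan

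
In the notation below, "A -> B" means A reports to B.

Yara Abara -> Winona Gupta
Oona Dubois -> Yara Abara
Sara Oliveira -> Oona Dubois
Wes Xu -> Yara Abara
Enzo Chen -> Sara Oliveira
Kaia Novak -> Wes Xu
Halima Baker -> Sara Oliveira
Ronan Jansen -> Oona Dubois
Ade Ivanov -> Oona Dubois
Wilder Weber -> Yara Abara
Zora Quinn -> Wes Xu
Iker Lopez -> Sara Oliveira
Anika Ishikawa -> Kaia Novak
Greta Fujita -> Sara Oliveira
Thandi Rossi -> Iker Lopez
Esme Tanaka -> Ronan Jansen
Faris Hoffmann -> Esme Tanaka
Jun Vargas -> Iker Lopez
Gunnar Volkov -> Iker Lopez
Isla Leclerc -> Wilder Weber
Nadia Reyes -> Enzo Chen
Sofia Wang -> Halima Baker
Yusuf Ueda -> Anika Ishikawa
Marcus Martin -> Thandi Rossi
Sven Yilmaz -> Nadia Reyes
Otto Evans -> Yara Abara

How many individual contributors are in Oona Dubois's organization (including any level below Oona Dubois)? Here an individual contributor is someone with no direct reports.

8

The people in Oona Dubois's organization with no one reporting to them are Ade Ivanov, Faris Hoffmann, Greta Fujita, Gunnar Volkov, Jun Vargas, Marcus Martin, Sofia Wang, Sven Yilmaz. That is 8.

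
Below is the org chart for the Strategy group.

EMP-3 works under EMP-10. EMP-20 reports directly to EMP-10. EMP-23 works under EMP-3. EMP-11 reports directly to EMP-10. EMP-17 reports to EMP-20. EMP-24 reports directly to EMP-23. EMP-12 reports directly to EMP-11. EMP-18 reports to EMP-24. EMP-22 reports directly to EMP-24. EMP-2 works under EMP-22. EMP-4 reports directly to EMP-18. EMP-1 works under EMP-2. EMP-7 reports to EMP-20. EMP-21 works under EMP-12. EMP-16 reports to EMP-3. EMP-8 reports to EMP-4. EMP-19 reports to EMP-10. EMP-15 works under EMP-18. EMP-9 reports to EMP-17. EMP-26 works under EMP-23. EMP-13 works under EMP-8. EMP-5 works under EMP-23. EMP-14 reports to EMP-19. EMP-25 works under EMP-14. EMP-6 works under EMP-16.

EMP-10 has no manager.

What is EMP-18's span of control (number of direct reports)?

2

EMP-18 directly manages EMP-4, EMP-15. That is 2 direct reports.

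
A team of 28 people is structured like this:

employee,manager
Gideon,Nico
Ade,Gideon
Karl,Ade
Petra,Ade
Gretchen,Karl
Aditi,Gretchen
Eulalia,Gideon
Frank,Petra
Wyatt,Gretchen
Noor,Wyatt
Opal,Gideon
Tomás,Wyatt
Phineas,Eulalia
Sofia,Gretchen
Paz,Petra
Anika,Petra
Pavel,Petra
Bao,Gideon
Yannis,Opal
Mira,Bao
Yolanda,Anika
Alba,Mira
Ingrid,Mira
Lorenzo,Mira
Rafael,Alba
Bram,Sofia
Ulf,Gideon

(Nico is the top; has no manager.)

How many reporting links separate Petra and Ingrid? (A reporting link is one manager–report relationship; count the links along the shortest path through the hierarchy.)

5

Petra is 2 levels below Gideon, and Ingrid is 3 levels below Gideon (their lowest common manager). The shortest path runs up from Petra to Gideon and back down to Ingrid: 2 + 3 = 5 links.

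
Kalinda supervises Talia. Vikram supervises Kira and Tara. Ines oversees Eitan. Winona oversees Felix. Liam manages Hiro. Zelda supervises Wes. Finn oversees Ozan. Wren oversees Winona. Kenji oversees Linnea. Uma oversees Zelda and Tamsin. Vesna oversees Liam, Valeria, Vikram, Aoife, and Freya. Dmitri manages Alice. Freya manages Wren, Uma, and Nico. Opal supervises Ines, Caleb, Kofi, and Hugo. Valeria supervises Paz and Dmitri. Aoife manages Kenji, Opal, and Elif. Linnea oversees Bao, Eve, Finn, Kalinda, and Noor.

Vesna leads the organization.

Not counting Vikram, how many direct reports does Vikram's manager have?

4

Vikram reports to Vesna. Vesna's other direct reports are Aoife, Freya, Liam, Valeria — 4 peers.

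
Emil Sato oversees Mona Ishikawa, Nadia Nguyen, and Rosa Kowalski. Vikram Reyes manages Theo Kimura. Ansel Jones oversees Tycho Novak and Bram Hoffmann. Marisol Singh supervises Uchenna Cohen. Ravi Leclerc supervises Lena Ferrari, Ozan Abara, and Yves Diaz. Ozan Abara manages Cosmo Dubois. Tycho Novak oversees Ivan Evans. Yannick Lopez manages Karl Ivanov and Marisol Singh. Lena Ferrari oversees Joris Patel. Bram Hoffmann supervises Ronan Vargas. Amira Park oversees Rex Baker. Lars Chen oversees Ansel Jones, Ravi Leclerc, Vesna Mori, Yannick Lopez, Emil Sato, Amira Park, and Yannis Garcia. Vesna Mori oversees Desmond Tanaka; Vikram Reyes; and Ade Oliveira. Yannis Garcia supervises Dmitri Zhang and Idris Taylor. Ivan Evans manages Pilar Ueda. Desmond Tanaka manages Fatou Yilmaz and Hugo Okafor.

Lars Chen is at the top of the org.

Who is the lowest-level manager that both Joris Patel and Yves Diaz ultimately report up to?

Ravi Leclerc

Joris Patel's chain of managers is Lena Ferrari, Ravi Leclerc, Lars Chen. Yves Diaz's chain of managers is Ravi Leclerc, Lars Chen. The first manager that appears in both chains is Ravi Leclerc.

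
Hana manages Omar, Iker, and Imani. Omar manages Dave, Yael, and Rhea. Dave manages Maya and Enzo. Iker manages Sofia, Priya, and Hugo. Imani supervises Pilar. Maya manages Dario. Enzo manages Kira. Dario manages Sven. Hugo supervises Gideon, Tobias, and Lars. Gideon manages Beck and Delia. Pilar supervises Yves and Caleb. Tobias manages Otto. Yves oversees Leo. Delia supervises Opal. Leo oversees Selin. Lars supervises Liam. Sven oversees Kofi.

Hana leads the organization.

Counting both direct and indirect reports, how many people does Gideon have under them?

3

Gideon directly manages Beck, Delia. Beck has no reports. Under Delia: Opal (1). So Gideon's organization is 2 direct reports plus everyone under them: 1 + 2 = 3.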